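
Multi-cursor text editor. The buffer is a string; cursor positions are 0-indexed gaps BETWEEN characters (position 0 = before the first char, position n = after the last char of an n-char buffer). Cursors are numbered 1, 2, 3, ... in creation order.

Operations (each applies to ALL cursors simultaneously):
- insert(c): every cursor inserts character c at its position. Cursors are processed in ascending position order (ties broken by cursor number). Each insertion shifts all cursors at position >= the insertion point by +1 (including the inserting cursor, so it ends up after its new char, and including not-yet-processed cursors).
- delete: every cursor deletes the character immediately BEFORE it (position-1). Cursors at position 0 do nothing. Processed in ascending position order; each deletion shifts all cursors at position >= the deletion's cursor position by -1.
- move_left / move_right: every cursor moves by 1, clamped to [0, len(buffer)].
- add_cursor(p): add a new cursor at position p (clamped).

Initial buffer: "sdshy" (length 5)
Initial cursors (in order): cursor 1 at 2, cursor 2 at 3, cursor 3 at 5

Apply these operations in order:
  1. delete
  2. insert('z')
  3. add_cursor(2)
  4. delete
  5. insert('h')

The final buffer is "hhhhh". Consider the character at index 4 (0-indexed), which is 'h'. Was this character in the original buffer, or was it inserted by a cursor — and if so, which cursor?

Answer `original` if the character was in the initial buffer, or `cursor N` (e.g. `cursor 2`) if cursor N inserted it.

After op 1 (delete): buffer="sh" (len 2), cursors c1@1 c2@1 c3@2, authorship ..
After op 2 (insert('z')): buffer="szzhz" (len 5), cursors c1@3 c2@3 c3@5, authorship .12.3
After op 3 (add_cursor(2)): buffer="szzhz" (len 5), cursors c4@2 c1@3 c2@3 c3@5, authorship .12.3
After op 4 (delete): buffer="h" (len 1), cursors c1@0 c2@0 c4@0 c3@1, authorship .
After op 5 (insert('h')): buffer="hhhhh" (len 5), cursors c1@3 c2@3 c4@3 c3@5, authorship 124.3
Authorship (.=original, N=cursor N): 1 2 4 . 3
Index 4: author = 3

Answer: cursor 3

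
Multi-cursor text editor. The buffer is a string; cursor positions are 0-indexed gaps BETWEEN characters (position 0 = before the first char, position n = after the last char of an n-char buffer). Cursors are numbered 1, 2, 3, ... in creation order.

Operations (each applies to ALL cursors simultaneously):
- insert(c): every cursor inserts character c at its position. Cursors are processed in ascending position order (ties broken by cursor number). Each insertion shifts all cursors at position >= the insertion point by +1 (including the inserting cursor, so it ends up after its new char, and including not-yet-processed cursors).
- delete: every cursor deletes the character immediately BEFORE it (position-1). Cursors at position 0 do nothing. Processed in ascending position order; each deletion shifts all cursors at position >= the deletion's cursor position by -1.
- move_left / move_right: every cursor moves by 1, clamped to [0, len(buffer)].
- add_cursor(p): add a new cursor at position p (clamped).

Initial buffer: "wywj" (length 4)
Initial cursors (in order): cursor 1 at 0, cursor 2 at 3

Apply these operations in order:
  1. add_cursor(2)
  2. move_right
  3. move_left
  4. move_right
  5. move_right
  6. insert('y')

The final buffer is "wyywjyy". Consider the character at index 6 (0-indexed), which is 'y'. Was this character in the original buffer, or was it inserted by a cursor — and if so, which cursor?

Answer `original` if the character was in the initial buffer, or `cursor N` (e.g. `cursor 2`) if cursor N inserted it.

Answer: cursor 3

Derivation:
After op 1 (add_cursor(2)): buffer="wywj" (len 4), cursors c1@0 c3@2 c2@3, authorship ....
After op 2 (move_right): buffer="wywj" (len 4), cursors c1@1 c3@3 c2@4, authorship ....
After op 3 (move_left): buffer="wywj" (len 4), cursors c1@0 c3@2 c2@3, authorship ....
After op 4 (move_right): buffer="wywj" (len 4), cursors c1@1 c3@3 c2@4, authorship ....
After op 5 (move_right): buffer="wywj" (len 4), cursors c1@2 c2@4 c3@4, authorship ....
After op 6 (insert('y')): buffer="wyywjyy" (len 7), cursors c1@3 c2@7 c3@7, authorship ..1..23
Authorship (.=original, N=cursor N): . . 1 . . 2 3
Index 6: author = 3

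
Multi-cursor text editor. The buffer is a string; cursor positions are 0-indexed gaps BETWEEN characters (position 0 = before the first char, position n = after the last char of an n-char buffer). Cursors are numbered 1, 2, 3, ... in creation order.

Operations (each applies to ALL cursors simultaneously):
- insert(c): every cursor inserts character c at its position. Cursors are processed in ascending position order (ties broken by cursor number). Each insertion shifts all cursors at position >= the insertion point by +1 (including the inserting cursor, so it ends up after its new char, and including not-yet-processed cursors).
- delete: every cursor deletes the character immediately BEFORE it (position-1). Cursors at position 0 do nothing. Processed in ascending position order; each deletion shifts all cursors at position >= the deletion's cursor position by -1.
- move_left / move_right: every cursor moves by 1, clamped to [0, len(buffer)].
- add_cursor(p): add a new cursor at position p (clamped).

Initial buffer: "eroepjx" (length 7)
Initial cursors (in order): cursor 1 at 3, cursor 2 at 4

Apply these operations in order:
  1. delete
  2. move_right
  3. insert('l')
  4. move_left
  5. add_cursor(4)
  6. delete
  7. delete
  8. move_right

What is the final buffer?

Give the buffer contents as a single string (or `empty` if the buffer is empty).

After op 1 (delete): buffer="erpjx" (len 5), cursors c1@2 c2@2, authorship .....
After op 2 (move_right): buffer="erpjx" (len 5), cursors c1@3 c2@3, authorship .....
After op 3 (insert('l')): buffer="erplljx" (len 7), cursors c1@5 c2@5, authorship ...12..
After op 4 (move_left): buffer="erplljx" (len 7), cursors c1@4 c2@4, authorship ...12..
After op 5 (add_cursor(4)): buffer="erplljx" (len 7), cursors c1@4 c2@4 c3@4, authorship ...12..
After op 6 (delete): buffer="eljx" (len 4), cursors c1@1 c2@1 c3@1, authorship .2..
After op 7 (delete): buffer="ljx" (len 3), cursors c1@0 c2@0 c3@0, authorship 2..
After op 8 (move_right): buffer="ljx" (len 3), cursors c1@1 c2@1 c3@1, authorship 2..

Answer: ljx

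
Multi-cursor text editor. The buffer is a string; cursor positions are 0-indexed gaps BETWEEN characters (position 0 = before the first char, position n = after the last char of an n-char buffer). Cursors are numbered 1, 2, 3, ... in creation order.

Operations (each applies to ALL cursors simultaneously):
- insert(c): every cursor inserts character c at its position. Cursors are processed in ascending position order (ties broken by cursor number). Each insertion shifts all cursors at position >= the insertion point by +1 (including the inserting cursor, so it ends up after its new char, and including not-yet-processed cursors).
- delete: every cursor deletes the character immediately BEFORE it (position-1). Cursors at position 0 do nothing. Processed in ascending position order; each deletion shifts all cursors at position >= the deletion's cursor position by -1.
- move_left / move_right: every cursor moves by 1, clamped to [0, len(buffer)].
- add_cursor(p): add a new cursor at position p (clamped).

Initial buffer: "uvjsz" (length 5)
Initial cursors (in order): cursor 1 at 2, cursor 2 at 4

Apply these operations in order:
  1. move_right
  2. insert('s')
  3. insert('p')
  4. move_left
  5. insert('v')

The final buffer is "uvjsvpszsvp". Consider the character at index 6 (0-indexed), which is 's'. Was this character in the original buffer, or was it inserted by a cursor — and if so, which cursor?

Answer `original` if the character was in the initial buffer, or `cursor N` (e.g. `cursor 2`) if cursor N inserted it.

Answer: original

Derivation:
After op 1 (move_right): buffer="uvjsz" (len 5), cursors c1@3 c2@5, authorship .....
After op 2 (insert('s')): buffer="uvjsszs" (len 7), cursors c1@4 c2@7, authorship ...1..2
After op 3 (insert('p')): buffer="uvjspszsp" (len 9), cursors c1@5 c2@9, authorship ...11..22
After op 4 (move_left): buffer="uvjspszsp" (len 9), cursors c1@4 c2@8, authorship ...11..22
After op 5 (insert('v')): buffer="uvjsvpszsvp" (len 11), cursors c1@5 c2@10, authorship ...111..222
Authorship (.=original, N=cursor N): . . . 1 1 1 . . 2 2 2
Index 6: author = original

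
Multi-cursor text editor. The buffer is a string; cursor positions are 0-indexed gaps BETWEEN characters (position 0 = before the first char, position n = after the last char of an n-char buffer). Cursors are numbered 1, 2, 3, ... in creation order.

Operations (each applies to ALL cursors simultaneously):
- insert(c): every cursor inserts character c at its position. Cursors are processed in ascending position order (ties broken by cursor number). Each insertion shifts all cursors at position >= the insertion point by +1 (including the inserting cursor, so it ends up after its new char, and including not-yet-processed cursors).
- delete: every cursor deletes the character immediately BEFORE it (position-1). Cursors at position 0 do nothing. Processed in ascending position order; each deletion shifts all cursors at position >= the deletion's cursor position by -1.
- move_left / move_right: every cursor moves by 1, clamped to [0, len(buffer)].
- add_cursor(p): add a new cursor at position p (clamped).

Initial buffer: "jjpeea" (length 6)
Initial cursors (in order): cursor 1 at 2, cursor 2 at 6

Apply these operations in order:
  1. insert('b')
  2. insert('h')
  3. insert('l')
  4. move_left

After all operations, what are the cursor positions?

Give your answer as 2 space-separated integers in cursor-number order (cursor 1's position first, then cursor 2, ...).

Answer: 4 11

Derivation:
After op 1 (insert('b')): buffer="jjbpeeab" (len 8), cursors c1@3 c2@8, authorship ..1....2
After op 2 (insert('h')): buffer="jjbhpeeabh" (len 10), cursors c1@4 c2@10, authorship ..11....22
After op 3 (insert('l')): buffer="jjbhlpeeabhl" (len 12), cursors c1@5 c2@12, authorship ..111....222
After op 4 (move_left): buffer="jjbhlpeeabhl" (len 12), cursors c1@4 c2@11, authorship ..111....222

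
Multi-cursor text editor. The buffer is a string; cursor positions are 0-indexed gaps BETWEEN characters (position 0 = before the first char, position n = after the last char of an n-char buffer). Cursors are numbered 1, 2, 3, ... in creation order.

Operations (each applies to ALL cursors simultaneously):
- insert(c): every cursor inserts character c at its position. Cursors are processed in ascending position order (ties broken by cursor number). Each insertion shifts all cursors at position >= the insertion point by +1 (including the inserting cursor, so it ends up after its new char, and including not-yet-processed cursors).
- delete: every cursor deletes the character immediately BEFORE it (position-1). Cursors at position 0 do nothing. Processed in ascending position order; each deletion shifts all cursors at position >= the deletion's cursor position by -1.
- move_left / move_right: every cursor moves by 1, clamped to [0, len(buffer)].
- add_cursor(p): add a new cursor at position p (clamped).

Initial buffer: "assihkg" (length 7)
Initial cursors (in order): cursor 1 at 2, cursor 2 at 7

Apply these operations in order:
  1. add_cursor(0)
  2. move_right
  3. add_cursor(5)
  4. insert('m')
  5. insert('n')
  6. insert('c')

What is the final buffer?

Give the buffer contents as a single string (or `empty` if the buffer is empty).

After op 1 (add_cursor(0)): buffer="assihkg" (len 7), cursors c3@0 c1@2 c2@7, authorship .......
After op 2 (move_right): buffer="assihkg" (len 7), cursors c3@1 c1@3 c2@7, authorship .......
After op 3 (add_cursor(5)): buffer="assihkg" (len 7), cursors c3@1 c1@3 c4@5 c2@7, authorship .......
After op 4 (insert('m')): buffer="amssmihmkgm" (len 11), cursors c3@2 c1@5 c4@8 c2@11, authorship .3..1..4..2
After op 5 (insert('n')): buffer="amnssmnihmnkgmn" (len 15), cursors c3@3 c1@7 c4@11 c2@15, authorship .33..11..44..22
After op 6 (insert('c')): buffer="amncssmncihmnckgmnc" (len 19), cursors c3@4 c1@9 c4@14 c2@19, authorship .333..111..444..222

Answer: amncssmncihmnckgmnc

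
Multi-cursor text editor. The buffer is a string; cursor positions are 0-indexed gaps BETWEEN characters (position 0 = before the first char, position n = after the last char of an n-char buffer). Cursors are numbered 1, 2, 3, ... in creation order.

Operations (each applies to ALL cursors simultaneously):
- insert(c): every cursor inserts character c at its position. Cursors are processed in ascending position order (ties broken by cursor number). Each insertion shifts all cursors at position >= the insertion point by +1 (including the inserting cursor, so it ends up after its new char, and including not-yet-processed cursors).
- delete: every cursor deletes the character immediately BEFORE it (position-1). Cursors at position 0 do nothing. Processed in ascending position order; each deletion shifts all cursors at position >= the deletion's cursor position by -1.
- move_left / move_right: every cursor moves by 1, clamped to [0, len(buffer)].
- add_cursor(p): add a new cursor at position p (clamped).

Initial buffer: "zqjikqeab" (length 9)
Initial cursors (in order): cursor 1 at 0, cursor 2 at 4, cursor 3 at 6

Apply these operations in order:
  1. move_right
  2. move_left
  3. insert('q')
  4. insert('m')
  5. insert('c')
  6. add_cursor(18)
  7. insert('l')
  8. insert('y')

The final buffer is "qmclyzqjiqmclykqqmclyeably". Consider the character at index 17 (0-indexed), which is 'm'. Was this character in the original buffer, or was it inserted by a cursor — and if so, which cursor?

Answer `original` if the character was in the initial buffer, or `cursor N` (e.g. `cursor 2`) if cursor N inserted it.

After op 1 (move_right): buffer="zqjikqeab" (len 9), cursors c1@1 c2@5 c3@7, authorship .........
After op 2 (move_left): buffer="zqjikqeab" (len 9), cursors c1@0 c2@4 c3@6, authorship .........
After op 3 (insert('q')): buffer="qzqjiqkqqeab" (len 12), cursors c1@1 c2@6 c3@9, authorship 1....2..3...
After op 4 (insert('m')): buffer="qmzqjiqmkqqmeab" (len 15), cursors c1@2 c2@8 c3@12, authorship 11....22..33...
After op 5 (insert('c')): buffer="qmczqjiqmckqqmceab" (len 18), cursors c1@3 c2@10 c3@15, authorship 111....222..333...
After op 6 (add_cursor(18)): buffer="qmczqjiqmckqqmceab" (len 18), cursors c1@3 c2@10 c3@15 c4@18, authorship 111....222..333...
After op 7 (insert('l')): buffer="qmclzqjiqmclkqqmcleabl" (len 22), cursors c1@4 c2@12 c3@18 c4@22, authorship 1111....2222..3333...4
After op 8 (insert('y')): buffer="qmclyzqjiqmclykqqmclyeably" (len 26), cursors c1@5 c2@14 c3@21 c4@26, authorship 11111....22222..33333...44
Authorship (.=original, N=cursor N): 1 1 1 1 1 . . . . 2 2 2 2 2 . . 3 3 3 3 3 . . . 4 4
Index 17: author = 3

Answer: cursor 3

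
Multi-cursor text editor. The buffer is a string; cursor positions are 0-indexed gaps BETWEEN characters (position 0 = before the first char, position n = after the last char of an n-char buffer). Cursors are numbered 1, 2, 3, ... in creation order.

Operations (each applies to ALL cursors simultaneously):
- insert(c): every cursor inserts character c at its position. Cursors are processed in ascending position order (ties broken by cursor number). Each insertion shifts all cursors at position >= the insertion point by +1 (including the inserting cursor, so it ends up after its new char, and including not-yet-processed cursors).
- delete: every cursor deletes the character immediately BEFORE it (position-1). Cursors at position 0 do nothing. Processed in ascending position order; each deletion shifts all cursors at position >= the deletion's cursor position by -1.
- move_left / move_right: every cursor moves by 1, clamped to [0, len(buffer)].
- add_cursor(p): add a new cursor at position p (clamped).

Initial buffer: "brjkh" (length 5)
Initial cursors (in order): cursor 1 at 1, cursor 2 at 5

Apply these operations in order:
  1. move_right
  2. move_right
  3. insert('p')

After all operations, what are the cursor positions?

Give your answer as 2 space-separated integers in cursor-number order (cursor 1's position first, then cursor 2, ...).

After op 1 (move_right): buffer="brjkh" (len 5), cursors c1@2 c2@5, authorship .....
After op 2 (move_right): buffer="brjkh" (len 5), cursors c1@3 c2@5, authorship .....
After op 3 (insert('p')): buffer="brjpkhp" (len 7), cursors c1@4 c2@7, authorship ...1..2

Answer: 4 7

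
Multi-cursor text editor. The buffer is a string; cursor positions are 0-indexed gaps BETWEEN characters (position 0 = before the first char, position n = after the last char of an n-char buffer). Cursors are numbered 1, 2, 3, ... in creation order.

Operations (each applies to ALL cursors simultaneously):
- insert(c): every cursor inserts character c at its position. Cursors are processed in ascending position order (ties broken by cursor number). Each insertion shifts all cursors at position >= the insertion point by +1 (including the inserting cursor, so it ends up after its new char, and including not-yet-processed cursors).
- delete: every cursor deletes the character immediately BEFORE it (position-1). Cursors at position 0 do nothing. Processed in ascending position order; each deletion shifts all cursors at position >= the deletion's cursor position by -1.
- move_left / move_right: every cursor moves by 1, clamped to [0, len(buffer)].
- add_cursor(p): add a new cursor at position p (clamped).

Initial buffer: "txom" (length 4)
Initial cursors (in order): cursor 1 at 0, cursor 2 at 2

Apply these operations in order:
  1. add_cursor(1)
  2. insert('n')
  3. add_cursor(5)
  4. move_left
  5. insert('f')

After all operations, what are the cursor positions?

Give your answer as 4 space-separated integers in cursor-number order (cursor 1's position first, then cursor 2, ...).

After op 1 (add_cursor(1)): buffer="txom" (len 4), cursors c1@0 c3@1 c2@2, authorship ....
After op 2 (insert('n')): buffer="ntnxnom" (len 7), cursors c1@1 c3@3 c2@5, authorship 1.3.2..
After op 3 (add_cursor(5)): buffer="ntnxnom" (len 7), cursors c1@1 c3@3 c2@5 c4@5, authorship 1.3.2..
After op 4 (move_left): buffer="ntnxnom" (len 7), cursors c1@0 c3@2 c2@4 c4@4, authorship 1.3.2..
After op 5 (insert('f')): buffer="fntfnxffnom" (len 11), cursors c1@1 c3@4 c2@8 c4@8, authorship 11.33.242..

Answer: 1 8 4 8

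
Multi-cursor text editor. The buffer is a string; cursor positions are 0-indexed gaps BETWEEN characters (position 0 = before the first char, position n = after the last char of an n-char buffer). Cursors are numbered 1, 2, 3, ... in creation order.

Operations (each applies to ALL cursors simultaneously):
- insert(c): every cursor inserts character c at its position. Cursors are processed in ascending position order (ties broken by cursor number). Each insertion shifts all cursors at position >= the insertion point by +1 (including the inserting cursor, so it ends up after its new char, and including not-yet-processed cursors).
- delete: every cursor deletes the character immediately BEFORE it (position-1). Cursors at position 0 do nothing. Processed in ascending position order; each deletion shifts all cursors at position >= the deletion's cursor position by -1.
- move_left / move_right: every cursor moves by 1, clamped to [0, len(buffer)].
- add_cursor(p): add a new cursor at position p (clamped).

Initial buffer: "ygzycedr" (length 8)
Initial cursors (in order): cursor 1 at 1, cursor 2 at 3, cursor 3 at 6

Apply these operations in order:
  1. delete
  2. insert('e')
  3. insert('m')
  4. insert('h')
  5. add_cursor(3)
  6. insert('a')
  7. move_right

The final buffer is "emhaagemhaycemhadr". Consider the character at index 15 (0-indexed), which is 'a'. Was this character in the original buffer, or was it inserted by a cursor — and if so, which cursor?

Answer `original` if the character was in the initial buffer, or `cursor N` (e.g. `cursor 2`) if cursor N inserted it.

After op 1 (delete): buffer="gycdr" (len 5), cursors c1@0 c2@1 c3@3, authorship .....
After op 2 (insert('e')): buffer="egeycedr" (len 8), cursors c1@1 c2@3 c3@6, authorship 1.2..3..
After op 3 (insert('m')): buffer="emgemycemdr" (len 11), cursors c1@2 c2@5 c3@9, authorship 11.22..33..
After op 4 (insert('h')): buffer="emhgemhycemhdr" (len 14), cursors c1@3 c2@7 c3@12, authorship 111.222..333..
After op 5 (add_cursor(3)): buffer="emhgemhycemhdr" (len 14), cursors c1@3 c4@3 c2@7 c3@12, authorship 111.222..333..
After op 6 (insert('a')): buffer="emhaagemhaycemhadr" (len 18), cursors c1@5 c4@5 c2@10 c3@16, authorship 11114.2222..3333..
After op 7 (move_right): buffer="emhaagemhaycemhadr" (len 18), cursors c1@6 c4@6 c2@11 c3@17, authorship 11114.2222..3333..
Authorship (.=original, N=cursor N): 1 1 1 1 4 . 2 2 2 2 . . 3 3 3 3 . .
Index 15: author = 3

Answer: cursor 3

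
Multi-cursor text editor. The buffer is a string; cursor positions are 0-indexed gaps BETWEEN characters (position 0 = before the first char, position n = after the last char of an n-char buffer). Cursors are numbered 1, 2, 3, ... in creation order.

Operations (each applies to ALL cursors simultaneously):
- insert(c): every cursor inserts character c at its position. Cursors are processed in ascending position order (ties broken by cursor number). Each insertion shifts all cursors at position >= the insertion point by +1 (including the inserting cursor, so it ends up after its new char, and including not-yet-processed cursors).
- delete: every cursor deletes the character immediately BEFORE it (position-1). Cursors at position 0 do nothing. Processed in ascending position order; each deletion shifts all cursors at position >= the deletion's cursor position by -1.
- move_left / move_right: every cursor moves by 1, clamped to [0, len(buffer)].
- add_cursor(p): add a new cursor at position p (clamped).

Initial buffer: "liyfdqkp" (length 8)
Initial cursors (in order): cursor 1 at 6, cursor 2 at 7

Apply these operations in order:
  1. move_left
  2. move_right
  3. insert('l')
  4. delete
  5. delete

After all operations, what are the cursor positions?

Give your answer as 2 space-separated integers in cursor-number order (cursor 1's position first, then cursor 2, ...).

After op 1 (move_left): buffer="liyfdqkp" (len 8), cursors c1@5 c2@6, authorship ........
After op 2 (move_right): buffer="liyfdqkp" (len 8), cursors c1@6 c2@7, authorship ........
After op 3 (insert('l')): buffer="liyfdqlklp" (len 10), cursors c1@7 c2@9, authorship ......1.2.
After op 4 (delete): buffer="liyfdqkp" (len 8), cursors c1@6 c2@7, authorship ........
After op 5 (delete): buffer="liyfdp" (len 6), cursors c1@5 c2@5, authorship ......

Answer: 5 5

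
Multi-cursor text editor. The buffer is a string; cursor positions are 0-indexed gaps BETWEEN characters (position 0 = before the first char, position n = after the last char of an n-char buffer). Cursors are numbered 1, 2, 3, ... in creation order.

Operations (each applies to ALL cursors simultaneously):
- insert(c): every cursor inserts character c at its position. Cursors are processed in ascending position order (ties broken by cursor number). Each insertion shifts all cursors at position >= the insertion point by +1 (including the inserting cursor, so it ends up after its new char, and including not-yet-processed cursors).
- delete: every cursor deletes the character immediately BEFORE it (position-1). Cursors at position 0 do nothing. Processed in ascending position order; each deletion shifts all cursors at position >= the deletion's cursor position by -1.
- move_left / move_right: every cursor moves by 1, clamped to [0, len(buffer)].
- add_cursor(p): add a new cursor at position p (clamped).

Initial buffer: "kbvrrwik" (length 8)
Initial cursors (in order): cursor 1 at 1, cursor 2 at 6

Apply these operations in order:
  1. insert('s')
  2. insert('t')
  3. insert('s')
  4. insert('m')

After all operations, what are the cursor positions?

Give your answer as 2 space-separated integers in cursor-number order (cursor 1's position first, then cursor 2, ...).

After op 1 (insert('s')): buffer="ksbvrrwsik" (len 10), cursors c1@2 c2@8, authorship .1.....2..
After op 2 (insert('t')): buffer="kstbvrrwstik" (len 12), cursors c1@3 c2@10, authorship .11.....22..
After op 3 (insert('s')): buffer="kstsbvrrwstsik" (len 14), cursors c1@4 c2@12, authorship .111.....222..
After op 4 (insert('m')): buffer="kstsmbvrrwstsmik" (len 16), cursors c1@5 c2@14, authorship .1111.....2222..

Answer: 5 14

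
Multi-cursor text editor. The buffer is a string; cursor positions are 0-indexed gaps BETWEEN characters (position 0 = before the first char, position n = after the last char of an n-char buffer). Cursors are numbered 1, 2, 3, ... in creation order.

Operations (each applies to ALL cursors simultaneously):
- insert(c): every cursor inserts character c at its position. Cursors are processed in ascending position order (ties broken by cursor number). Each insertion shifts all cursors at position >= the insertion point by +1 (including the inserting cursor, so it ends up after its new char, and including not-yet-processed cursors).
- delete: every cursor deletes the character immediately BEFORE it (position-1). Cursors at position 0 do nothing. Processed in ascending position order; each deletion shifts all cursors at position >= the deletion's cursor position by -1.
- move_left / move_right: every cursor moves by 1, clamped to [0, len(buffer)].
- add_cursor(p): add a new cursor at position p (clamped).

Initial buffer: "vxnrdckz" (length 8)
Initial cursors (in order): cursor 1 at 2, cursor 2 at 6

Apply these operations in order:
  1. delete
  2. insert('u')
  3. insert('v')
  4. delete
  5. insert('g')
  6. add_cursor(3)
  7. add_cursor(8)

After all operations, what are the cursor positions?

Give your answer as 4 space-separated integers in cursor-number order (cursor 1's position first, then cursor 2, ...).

After op 1 (delete): buffer="vnrdkz" (len 6), cursors c1@1 c2@4, authorship ......
After op 2 (insert('u')): buffer="vunrdukz" (len 8), cursors c1@2 c2@6, authorship .1...2..
After op 3 (insert('v')): buffer="vuvnrduvkz" (len 10), cursors c1@3 c2@8, authorship .11...22..
After op 4 (delete): buffer="vunrdukz" (len 8), cursors c1@2 c2@6, authorship .1...2..
After op 5 (insert('g')): buffer="vugnrdugkz" (len 10), cursors c1@3 c2@8, authorship .11...22..
After op 6 (add_cursor(3)): buffer="vugnrdugkz" (len 10), cursors c1@3 c3@3 c2@8, authorship .11...22..
After op 7 (add_cursor(8)): buffer="vugnrdugkz" (len 10), cursors c1@3 c3@3 c2@8 c4@8, authorship .11...22..

Answer: 3 8 3 8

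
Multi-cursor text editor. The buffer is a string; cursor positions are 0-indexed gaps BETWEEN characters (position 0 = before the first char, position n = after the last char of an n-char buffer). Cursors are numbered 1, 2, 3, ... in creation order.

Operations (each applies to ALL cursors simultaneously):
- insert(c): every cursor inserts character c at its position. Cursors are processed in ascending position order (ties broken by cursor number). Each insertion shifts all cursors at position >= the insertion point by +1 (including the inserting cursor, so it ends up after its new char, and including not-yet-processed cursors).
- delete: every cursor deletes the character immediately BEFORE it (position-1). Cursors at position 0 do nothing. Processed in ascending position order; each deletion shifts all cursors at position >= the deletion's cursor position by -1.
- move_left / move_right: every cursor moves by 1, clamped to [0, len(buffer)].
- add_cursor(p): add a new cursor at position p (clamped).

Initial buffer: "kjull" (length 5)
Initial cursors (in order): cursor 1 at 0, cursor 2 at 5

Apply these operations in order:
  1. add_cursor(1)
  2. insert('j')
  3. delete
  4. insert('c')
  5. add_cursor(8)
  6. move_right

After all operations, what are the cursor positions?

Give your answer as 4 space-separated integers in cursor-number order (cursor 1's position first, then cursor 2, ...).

Answer: 2 8 4 8

Derivation:
After op 1 (add_cursor(1)): buffer="kjull" (len 5), cursors c1@0 c3@1 c2@5, authorship .....
After op 2 (insert('j')): buffer="jkjjullj" (len 8), cursors c1@1 c3@3 c2@8, authorship 1.3....2
After op 3 (delete): buffer="kjull" (len 5), cursors c1@0 c3@1 c2@5, authorship .....
After op 4 (insert('c')): buffer="ckcjullc" (len 8), cursors c1@1 c3@3 c2@8, authorship 1.3....2
After op 5 (add_cursor(8)): buffer="ckcjullc" (len 8), cursors c1@1 c3@3 c2@8 c4@8, authorship 1.3....2
After op 6 (move_right): buffer="ckcjullc" (len 8), cursors c1@2 c3@4 c2@8 c4@8, authorship 1.3....2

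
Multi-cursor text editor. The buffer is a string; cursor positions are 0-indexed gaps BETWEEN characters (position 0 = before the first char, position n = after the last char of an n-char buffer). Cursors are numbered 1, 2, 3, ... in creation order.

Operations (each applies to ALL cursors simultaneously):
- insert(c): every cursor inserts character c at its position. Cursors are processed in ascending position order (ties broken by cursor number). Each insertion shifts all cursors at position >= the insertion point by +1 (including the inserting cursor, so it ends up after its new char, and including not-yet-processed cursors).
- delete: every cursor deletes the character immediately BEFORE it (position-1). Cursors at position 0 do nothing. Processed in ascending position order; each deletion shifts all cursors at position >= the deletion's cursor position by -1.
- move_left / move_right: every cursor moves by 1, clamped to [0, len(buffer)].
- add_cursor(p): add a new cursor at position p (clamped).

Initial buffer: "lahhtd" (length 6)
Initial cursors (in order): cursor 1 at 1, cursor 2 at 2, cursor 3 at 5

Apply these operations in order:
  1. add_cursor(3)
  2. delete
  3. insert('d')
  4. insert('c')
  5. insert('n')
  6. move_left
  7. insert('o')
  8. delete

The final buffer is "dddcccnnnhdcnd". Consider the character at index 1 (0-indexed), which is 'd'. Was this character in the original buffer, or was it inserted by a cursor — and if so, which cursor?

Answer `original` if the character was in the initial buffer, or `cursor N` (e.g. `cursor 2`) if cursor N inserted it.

After op 1 (add_cursor(3)): buffer="lahhtd" (len 6), cursors c1@1 c2@2 c4@3 c3@5, authorship ......
After op 2 (delete): buffer="hd" (len 2), cursors c1@0 c2@0 c4@0 c3@1, authorship ..
After op 3 (insert('d')): buffer="dddhdd" (len 6), cursors c1@3 c2@3 c4@3 c3@5, authorship 124.3.
After op 4 (insert('c')): buffer="dddccchdcd" (len 10), cursors c1@6 c2@6 c4@6 c3@9, authorship 124124.33.
After op 5 (insert('n')): buffer="dddcccnnnhdcnd" (len 14), cursors c1@9 c2@9 c4@9 c3@13, authorship 124124124.333.
After op 6 (move_left): buffer="dddcccnnnhdcnd" (len 14), cursors c1@8 c2@8 c4@8 c3@12, authorship 124124124.333.
After op 7 (insert('o')): buffer="dddcccnnooonhdcond" (len 18), cursors c1@11 c2@11 c4@11 c3@16, authorship 124124121244.3333.
After op 8 (delete): buffer="dddcccnnnhdcnd" (len 14), cursors c1@8 c2@8 c4@8 c3@12, authorship 124124124.333.
Authorship (.=original, N=cursor N): 1 2 4 1 2 4 1 2 4 . 3 3 3 .
Index 1: author = 2

Answer: cursor 2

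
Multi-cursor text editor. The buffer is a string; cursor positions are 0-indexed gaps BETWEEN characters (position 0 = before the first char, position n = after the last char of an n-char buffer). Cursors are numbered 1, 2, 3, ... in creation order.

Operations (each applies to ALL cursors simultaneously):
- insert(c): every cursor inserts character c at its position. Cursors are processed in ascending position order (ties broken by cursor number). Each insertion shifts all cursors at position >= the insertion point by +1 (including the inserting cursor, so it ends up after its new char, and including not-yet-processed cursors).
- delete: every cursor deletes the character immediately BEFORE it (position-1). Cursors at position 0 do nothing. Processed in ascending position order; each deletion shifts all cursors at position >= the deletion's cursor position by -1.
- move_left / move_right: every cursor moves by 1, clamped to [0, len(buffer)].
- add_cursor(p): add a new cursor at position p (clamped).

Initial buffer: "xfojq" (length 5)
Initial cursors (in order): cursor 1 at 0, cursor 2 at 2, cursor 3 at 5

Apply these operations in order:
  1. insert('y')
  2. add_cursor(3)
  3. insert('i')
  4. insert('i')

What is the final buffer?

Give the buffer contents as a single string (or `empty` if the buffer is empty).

Answer: yiixfiiyiiojqyii

Derivation:
After op 1 (insert('y')): buffer="yxfyojqy" (len 8), cursors c1@1 c2@4 c3@8, authorship 1..2...3
After op 2 (add_cursor(3)): buffer="yxfyojqy" (len 8), cursors c1@1 c4@3 c2@4 c3@8, authorship 1..2...3
After op 3 (insert('i')): buffer="yixfiyiojqyi" (len 12), cursors c1@2 c4@5 c2@7 c3@12, authorship 11..422...33
After op 4 (insert('i')): buffer="yiixfiiyiiojqyii" (len 16), cursors c1@3 c4@7 c2@10 c3@16, authorship 111..44222...333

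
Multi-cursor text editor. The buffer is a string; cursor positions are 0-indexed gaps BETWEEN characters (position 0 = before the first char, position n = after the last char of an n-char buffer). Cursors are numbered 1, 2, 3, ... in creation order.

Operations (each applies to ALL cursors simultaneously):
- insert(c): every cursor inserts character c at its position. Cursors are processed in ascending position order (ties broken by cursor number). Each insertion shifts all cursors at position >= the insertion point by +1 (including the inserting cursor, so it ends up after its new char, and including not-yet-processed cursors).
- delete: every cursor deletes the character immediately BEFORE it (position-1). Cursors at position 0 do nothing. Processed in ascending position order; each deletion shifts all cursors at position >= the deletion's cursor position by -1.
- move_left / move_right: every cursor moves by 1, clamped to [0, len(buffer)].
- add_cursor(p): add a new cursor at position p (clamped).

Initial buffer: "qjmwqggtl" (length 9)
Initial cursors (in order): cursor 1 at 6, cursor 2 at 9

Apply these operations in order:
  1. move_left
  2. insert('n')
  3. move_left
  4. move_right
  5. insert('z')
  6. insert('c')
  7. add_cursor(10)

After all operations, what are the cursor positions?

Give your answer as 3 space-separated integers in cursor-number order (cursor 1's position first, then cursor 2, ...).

After op 1 (move_left): buffer="qjmwqggtl" (len 9), cursors c1@5 c2@8, authorship .........
After op 2 (insert('n')): buffer="qjmwqnggtnl" (len 11), cursors c1@6 c2@10, authorship .....1...2.
After op 3 (move_left): buffer="qjmwqnggtnl" (len 11), cursors c1@5 c2@9, authorship .....1...2.
After op 4 (move_right): buffer="qjmwqnggtnl" (len 11), cursors c1@6 c2@10, authorship .....1...2.
After op 5 (insert('z')): buffer="qjmwqnzggtnzl" (len 13), cursors c1@7 c2@12, authorship .....11...22.
After op 6 (insert('c')): buffer="qjmwqnzcggtnzcl" (len 15), cursors c1@8 c2@14, authorship .....111...222.
After op 7 (add_cursor(10)): buffer="qjmwqnzcggtnzcl" (len 15), cursors c1@8 c3@10 c2@14, authorship .....111...222.

Answer: 8 14 10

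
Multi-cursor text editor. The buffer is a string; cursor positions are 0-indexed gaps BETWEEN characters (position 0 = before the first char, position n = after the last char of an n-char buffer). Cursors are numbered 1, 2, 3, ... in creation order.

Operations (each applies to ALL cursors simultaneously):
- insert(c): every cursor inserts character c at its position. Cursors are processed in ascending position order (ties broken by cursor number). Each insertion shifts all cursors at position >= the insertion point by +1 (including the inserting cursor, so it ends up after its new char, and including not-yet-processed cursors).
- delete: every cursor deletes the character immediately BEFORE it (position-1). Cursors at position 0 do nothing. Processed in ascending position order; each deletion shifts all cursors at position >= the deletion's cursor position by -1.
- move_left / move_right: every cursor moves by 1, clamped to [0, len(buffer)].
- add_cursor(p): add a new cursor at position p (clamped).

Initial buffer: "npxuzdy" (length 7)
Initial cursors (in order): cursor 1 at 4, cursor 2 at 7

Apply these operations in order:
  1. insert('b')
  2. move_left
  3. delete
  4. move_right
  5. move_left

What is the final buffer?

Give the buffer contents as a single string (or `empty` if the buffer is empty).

Answer: npxbzdb

Derivation:
After op 1 (insert('b')): buffer="npxubzdyb" (len 9), cursors c1@5 c2@9, authorship ....1...2
After op 2 (move_left): buffer="npxubzdyb" (len 9), cursors c1@4 c2@8, authorship ....1...2
After op 3 (delete): buffer="npxbzdb" (len 7), cursors c1@3 c2@6, authorship ...1..2
After op 4 (move_right): buffer="npxbzdb" (len 7), cursors c1@4 c2@7, authorship ...1..2
After op 5 (move_left): buffer="npxbzdb" (len 7), cursors c1@3 c2@6, authorship ...1..2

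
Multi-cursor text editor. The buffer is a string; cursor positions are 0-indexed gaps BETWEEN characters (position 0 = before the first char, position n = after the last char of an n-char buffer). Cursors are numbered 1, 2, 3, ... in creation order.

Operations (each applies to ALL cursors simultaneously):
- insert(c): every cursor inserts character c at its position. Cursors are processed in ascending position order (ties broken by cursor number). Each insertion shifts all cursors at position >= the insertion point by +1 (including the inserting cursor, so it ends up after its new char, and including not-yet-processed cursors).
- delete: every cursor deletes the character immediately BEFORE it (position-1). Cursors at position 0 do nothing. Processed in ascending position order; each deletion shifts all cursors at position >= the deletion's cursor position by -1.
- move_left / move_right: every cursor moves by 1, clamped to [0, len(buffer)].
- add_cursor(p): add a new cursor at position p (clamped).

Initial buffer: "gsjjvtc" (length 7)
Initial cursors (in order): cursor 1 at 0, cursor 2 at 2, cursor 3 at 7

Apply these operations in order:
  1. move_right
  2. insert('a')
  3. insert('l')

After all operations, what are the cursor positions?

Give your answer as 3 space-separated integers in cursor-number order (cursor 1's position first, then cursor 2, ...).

After op 1 (move_right): buffer="gsjjvtc" (len 7), cursors c1@1 c2@3 c3@7, authorship .......
After op 2 (insert('a')): buffer="gasjajvtca" (len 10), cursors c1@2 c2@5 c3@10, authorship .1..2....3
After op 3 (insert('l')): buffer="galsjaljvtcal" (len 13), cursors c1@3 c2@7 c3@13, authorship .11..22....33

Answer: 3 7 13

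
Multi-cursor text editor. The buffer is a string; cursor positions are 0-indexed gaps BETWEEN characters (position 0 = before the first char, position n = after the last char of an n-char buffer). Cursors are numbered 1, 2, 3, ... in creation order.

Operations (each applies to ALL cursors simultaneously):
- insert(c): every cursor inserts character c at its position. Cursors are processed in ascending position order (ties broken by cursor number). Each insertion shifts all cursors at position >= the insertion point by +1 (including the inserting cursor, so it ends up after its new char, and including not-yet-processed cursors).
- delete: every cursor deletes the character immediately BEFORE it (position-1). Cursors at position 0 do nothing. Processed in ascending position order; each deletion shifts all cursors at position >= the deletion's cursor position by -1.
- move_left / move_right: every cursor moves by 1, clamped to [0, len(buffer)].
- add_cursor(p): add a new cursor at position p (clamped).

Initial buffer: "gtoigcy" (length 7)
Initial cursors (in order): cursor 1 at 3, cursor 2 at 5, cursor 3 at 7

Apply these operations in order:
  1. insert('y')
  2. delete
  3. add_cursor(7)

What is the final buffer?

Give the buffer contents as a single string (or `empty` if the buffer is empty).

After op 1 (insert('y')): buffer="gtoyigycyy" (len 10), cursors c1@4 c2@7 c3@10, authorship ...1..2..3
After op 2 (delete): buffer="gtoigcy" (len 7), cursors c1@3 c2@5 c3@7, authorship .......
After op 3 (add_cursor(7)): buffer="gtoigcy" (len 7), cursors c1@3 c2@5 c3@7 c4@7, authorship .......

Answer: gtoigcy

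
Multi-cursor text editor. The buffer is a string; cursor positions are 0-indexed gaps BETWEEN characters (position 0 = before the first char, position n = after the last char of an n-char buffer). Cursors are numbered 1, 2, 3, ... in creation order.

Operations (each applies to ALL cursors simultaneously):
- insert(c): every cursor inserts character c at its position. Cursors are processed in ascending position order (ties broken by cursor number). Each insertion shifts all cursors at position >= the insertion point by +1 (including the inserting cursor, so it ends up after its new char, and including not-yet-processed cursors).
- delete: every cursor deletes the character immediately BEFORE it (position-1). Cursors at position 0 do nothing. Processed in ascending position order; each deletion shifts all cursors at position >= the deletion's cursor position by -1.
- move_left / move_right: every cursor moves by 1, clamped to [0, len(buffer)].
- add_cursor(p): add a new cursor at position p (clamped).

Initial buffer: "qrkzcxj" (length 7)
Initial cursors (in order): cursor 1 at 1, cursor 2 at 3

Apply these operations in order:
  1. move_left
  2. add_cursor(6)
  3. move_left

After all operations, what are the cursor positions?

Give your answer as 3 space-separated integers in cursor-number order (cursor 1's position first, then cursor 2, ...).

Answer: 0 1 5

Derivation:
After op 1 (move_left): buffer="qrkzcxj" (len 7), cursors c1@0 c2@2, authorship .......
After op 2 (add_cursor(6)): buffer="qrkzcxj" (len 7), cursors c1@0 c2@2 c3@6, authorship .......
After op 3 (move_left): buffer="qrkzcxj" (len 7), cursors c1@0 c2@1 c3@5, authorship .......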